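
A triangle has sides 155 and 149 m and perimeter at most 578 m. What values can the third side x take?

Triangle inequality alone gives 6 < x < 304.
The perimeter condition gives x ≤ 578 − 155 − 149 = 274.
Intersecting the two: 6 < x ≤ 274.

6 < x ≤ 274 m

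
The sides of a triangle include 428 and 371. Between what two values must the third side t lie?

By the triangle inequality, t must be less than 428 + 371 = 799 and greater than |428 − 371| = 57.

57 < t < 799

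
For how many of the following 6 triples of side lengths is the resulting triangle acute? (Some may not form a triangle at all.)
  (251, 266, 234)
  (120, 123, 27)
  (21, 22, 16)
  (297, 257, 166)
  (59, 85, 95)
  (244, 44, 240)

(251,266,234): 234²+251² = 117757 > 70756 = 266² → acute
(120,123,27): 27²+120² = 15129 = 123² → right
(21,22,16): 16²+21² = 697 > 484 = 22² → acute
(297,257,166): 166²+257² = 93605 > 88209 = 297² → acute
(59,85,95): 59²+85² = 10706 > 9025 = 95² → acute
(244,44,240): 44²+240² = 59536 = 244² → right
4 of the 6 are acute.

4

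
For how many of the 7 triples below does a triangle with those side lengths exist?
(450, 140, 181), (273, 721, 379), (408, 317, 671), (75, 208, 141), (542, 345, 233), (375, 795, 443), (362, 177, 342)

(140,181,450): 140+181 ≤ 450 → not valid
(273,379,721): 273+379 ≤ 721 → not valid
(317,408,671): 317+408 > 671 → valid
(75,141,208): 75+141 > 208 → valid
(233,345,542): 233+345 > 542 → valid
(375,443,795): 375+443 > 795 → valid
(177,342,362): 177+342 > 362 → valid
5 of the 7 triples form a triangle.

5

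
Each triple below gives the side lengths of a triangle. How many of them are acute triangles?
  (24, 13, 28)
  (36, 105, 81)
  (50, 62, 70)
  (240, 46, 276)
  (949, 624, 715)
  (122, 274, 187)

1

(24,13,28): 13²+24² = 745 < 784 = 28² → obtuse
(36,105,81): 36²+81² = 7857 < 11025 = 105² → obtuse
(50,62,70): 50²+62² = 6344 > 4900 = 70² → acute
(240,46,276): 46²+240² = 59716 < 76176 = 276² → obtuse
(949,624,715): 624²+715² = 900601 = 949² → right
(122,274,187): 122²+187² = 49853 < 75076 = 274² → obtuse
1 of the 6 is acute.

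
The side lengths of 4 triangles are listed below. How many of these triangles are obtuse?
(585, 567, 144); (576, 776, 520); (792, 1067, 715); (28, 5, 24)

(585,567,144): 144²+567² = 342225 = 585² → right
(576,776,520): 520²+576² = 602176 = 776² → right
(792,1067,715): 715²+792² = 1138489 = 1067² → right
(28,5,24): 5²+24² = 601 < 784 = 28² → obtuse
1 of the 4 is obtuse.

1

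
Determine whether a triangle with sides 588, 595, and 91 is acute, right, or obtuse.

right

Compare the square of the longest side to the sum of squares of the other two: 91² + 588² = 354025 = 595².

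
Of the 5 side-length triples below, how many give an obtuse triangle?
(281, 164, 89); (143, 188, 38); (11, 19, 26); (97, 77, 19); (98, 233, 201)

(281,164,89): 89+164 ≤ 281, not a triangle
(143,188,38): 38+143 ≤ 188, not a triangle
(11,19,26): 11²+19² = 482 < 676 = 26² → obtuse
(97,77,19): 19+77 ≤ 97, not a triangle
(98,233,201): 98²+201² = 50005 < 54289 = 233² → obtuse
2 of the 5 are obtuse.

2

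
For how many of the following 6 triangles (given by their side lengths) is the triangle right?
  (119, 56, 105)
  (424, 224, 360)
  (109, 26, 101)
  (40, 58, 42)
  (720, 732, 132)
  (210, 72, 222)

5

(119,56,105): 56²+105² = 14161 = 119² → right
(424,224,360): 224²+360² = 179776 = 424² → right
(109,26,101): 26²+101² = 10877 < 11881 = 109² → obtuse
(40,58,42): 40²+42² = 3364 = 58² → right
(720,732,132): 132²+720² = 535824 = 732² → right
(210,72,222): 72²+210² = 49284 = 222² → right
5 of the 6 are right.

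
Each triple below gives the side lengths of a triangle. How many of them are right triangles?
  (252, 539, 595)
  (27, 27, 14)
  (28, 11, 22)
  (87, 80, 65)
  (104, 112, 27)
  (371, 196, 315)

2

(252,539,595): 252²+539² = 354025 = 595² → right
(27,27,14): 14²+27² = 925 > 729 = 27² → acute
(28,11,22): 11²+22² = 605 < 784 = 28² → obtuse
(87,80,65): 65²+80² = 10625 > 7569 = 87² → acute
(104,112,27): 27²+104² = 11545 < 12544 = 112² → obtuse
(371,196,315): 196²+315² = 137641 = 371² → right
2 of the 6 are right.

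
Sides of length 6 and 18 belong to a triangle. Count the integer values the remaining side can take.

The third side lies in the open interval (12, 24).
Integers from 13 to 23 inclusive: 23 − 13 + 1 = 11.

11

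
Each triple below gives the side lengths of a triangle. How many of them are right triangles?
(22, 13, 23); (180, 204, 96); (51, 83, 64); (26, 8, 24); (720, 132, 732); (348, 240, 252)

(22,13,23): 13²+22² = 653 > 529 = 23² → acute
(180,204,96): 96²+180² = 41616 = 204² → right
(51,83,64): 51²+64² = 6697 < 6889 = 83² → obtuse
(26,8,24): 8²+24² = 640 < 676 = 26² → obtuse
(720,132,732): 132²+720² = 535824 = 732² → right
(348,240,252): 240²+252² = 121104 = 348² → right
3 of the 6 are right.

3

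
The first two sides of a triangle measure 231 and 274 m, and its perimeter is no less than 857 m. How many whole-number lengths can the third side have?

Triangle inequality: 43 < x < 505. Perimeter ≥ 857 gives x ≥ 857 − 231 − 274 = 352.
So 352 ≤ x < 505; integers 352 through 504: 153 values.

153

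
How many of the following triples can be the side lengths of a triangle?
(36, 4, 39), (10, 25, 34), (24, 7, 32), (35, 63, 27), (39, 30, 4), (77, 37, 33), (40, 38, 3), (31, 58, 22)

(4,36,39): 4+36 > 39 → valid
(10,25,34): 10+25 > 34 → valid
(7,24,32): 7+24 ≤ 32 → not valid
(27,35,63): 27+35 ≤ 63 → not valid
(4,30,39): 4+30 ≤ 39 → not valid
(33,37,77): 33+37 ≤ 77 → not valid
(3,38,40): 3+38 > 40 → valid
(22,31,58): 22+31 ≤ 58 → not valid
3 of the 8 triples form a triangle.

3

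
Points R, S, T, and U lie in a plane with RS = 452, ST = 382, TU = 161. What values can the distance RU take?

0 ≤ RU ≤ 995

The maximum is all hops collinear in one direction: 452 + 382 + 161 = 995.
The longest hop is 452; the others sum to 543. Since 452 ≤ 543, the path can fold back on itself completely, so the minimum distance is 0.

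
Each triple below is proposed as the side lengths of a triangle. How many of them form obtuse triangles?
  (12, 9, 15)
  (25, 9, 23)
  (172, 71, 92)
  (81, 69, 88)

1

(12,9,15): 9²+12² = 225 = 15² → right
(25,9,23): 9²+23² = 610 < 625 = 25² → obtuse
(172,71,92): 71+92 ≤ 172, not a triangle
(81,69,88): 69²+81² = 11322 > 7744 = 88² → acute
1 of the 4 is obtuse.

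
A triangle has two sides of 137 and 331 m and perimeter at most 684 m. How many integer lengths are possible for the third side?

Triangle inequality: 194 < x < 468. Perimeter ≤ 684 gives x ≤ 684 − 137 − 331 = 216.
So 194 < x ≤ 216; integers 195 through 216: 22 values.

22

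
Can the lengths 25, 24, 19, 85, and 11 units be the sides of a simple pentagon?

No

For a pentagon, each side must be shorter than the sum of the others.
Here the longest side is 85, but the remaining 4 sides sum to only 79.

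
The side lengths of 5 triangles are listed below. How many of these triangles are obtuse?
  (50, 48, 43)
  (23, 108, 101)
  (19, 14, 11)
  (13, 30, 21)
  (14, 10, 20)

(50,48,43): 43²+48² = 4153 > 2500 = 50² → acute
(23,108,101): 23²+101² = 10730 < 11664 = 108² → obtuse
(19,14,11): 11²+14² = 317 < 361 = 19² → obtuse
(13,30,21): 13²+21² = 610 < 900 = 30² → obtuse
(14,10,20): 10²+14² = 296 < 400 = 20² → obtuse
4 of the 5 are obtuse.

4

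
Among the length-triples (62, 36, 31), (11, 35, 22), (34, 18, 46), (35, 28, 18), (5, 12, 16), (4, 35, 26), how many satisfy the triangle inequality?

(31,36,62): 31+36 > 62 → valid
(11,22,35): 11+22 ≤ 35 → not valid
(18,34,46): 18+34 > 46 → valid
(18,28,35): 18+28 > 35 → valid
(5,12,16): 5+12 > 16 → valid
(4,26,35): 4+26 ≤ 35 → not valid
4 of the 6 triples form a triangle.

4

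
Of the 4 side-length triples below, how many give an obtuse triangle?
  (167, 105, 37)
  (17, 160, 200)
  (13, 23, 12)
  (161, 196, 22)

(167,105,37): 37+105 ≤ 167, not a triangle
(17,160,200): 17+160 ≤ 200, not a triangle
(13,23,12): 12²+13² = 313 < 529 = 23² → obtuse
(161,196,22): 22+161 ≤ 196, not a triangle
1 of the 4 is obtuse.

1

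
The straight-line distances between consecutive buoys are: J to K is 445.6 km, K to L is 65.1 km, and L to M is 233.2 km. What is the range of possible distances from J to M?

147.3 ≤ JM ≤ 743.9 km

The maximum is all hops collinear in one direction: 445.6 + 65.1 + 233.2 = 743.9.
The longest hop is 445.6; the others sum to 298.3. Folding the others back against it leaves at least 445.6 − 298.3 = 147.3.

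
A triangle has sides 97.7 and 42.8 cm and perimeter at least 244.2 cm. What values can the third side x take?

103.7 ≤ x < 140.5

Triangle inequality alone gives 54.9 < x < 140.5.
The perimeter condition gives x ≥ 244.2 − 97.7 − 42.8 = 103.7.
Intersecting the two: 103.7 ≤ x < 140.5.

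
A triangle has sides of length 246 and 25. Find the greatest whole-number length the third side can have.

270

The third side must be strictly less than 246 + 25 = 271.
The largest integer below 271 is 270.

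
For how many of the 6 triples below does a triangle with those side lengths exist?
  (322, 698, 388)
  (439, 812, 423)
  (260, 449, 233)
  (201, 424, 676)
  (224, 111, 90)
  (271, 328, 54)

(322,388,698): 322+388 > 698 → valid
(423,439,812): 423+439 > 812 → valid
(233,260,449): 233+260 > 449 → valid
(201,424,676): 201+424 ≤ 676 → not valid
(90,111,224): 90+111 ≤ 224 → not valid
(54,271,328): 54+271 ≤ 328 → not valid
3 of the 6 triples form a triangle.

3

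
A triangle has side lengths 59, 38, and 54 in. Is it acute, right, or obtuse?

Compare the square of the longest side to the sum of squares of the other two: 38² + 54² = 4360 > 3481 = 59².

acute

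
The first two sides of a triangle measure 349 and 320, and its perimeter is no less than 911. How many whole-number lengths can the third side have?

427

Triangle inequality: 29 < x < 669. Perimeter ≥ 911 gives x ≥ 911 − 349 − 320 = 242.
So 242 ≤ x < 669; integers 242 through 668: 427 values.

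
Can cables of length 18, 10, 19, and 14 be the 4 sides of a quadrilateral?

Yes

A quadrilateral exists iff every side is shorter than the sum of the others — equivalently, the longest side is less than the sum of the rest.
Longest side 19 < 42 (sum of the remaining 3), so yes.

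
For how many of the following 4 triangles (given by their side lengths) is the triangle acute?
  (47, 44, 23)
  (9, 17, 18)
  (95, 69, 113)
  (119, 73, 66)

(47,44,23): 23²+44² = 2465 > 2209 = 47² → acute
(9,17,18): 9²+17² = 370 > 324 = 18² → acute
(95,69,113): 69²+95² = 13786 > 12769 = 113² → acute
(119,73,66): 66²+73² = 9685 < 14161 = 119² → obtuse
3 of the 4 are acute.

3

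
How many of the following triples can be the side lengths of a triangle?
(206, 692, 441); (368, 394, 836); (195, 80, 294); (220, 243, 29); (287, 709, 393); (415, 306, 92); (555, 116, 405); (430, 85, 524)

1

(206,441,692): 206+441 ≤ 692 → not valid
(368,394,836): 368+394 ≤ 836 → not valid
(80,195,294): 80+195 ≤ 294 → not valid
(29,220,243): 29+220 > 243 → valid
(287,393,709): 287+393 ≤ 709 → not valid
(92,306,415): 92+306 ≤ 415 → not valid
(116,405,555): 116+405 ≤ 555 → not valid
(85,430,524): 85+430 ≤ 524 → not valid
1 of the 8 triples forms a triangle.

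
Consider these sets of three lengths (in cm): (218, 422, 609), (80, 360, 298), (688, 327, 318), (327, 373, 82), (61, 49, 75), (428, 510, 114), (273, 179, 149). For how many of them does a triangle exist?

6

(218,422,609): 218+422 > 609 → valid
(80,298,360): 80+298 > 360 → valid
(318,327,688): 318+327 ≤ 688 → not valid
(82,327,373): 82+327 > 373 → valid
(49,61,75): 49+61 > 75 → valid
(114,428,510): 114+428 > 510 → valid
(149,179,273): 149+179 > 273 → valid
6 of the 7 triples form a triangle.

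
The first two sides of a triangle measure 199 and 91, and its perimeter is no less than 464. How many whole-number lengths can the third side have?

116

Triangle inequality: 108 < x < 290. Perimeter ≥ 464 gives x ≥ 464 − 199 − 91 = 174.
So 174 ≤ x < 290; integers 174 through 289: 116 values.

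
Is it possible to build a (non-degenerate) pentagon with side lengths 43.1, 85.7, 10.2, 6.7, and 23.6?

No

For a pentagon, each side must be shorter than the sum of the others.
Here the longest side is 85.7, but the remaining 4 sides sum to only 83.6.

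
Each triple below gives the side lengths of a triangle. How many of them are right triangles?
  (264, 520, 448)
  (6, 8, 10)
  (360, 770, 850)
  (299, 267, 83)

3

(264,520,448): 264²+448² = 270400 = 520² → right
(6,8,10): 6²+8² = 100 = 10² → right
(360,770,850): 360²+770² = 722500 = 850² → right
(299,267,83): 83²+267² = 78178 < 89401 = 299² → obtuse
3 of the 4 are right.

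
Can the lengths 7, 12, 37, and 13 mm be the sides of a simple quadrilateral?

For a quadrilateral, each side must be shorter than the sum of the others.
Here the longest side is 37, but the remaining 3 sides sum to only 32.

No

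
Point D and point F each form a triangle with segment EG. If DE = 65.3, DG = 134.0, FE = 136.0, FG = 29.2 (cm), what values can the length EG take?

106.8 < EG < 165.2

From triangle DEG: |65.3 − 134.0| < EG < 65.3 + 134.0, i.e. 68.7 < EG < 199.3.
From triangle FEG: 106.8 < EG < 165.2.
Both must hold, so EG lies in the intersection.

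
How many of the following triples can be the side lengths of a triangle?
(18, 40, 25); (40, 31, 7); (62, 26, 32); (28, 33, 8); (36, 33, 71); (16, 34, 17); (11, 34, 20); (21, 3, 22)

3

(18,25,40): 18+25 > 40 → valid
(7,31,40): 7+31 ≤ 40 → not valid
(26,32,62): 26+32 ≤ 62 → not valid
(8,28,33): 8+28 > 33 → valid
(33,36,71): 33+36 ≤ 71 → not valid
(16,17,34): 16+17 ≤ 34 → not valid
(11,20,34): 11+20 ≤ 34 → not valid
(3,21,22): 3+21 > 22 → valid
3 of the 8 triples form a triangle.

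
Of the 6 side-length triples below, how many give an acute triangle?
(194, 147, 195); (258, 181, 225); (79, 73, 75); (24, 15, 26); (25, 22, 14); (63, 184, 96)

(194,147,195): 147²+194² = 59245 > 38025 = 195² → acute
(258,181,225): 181²+225² = 83386 > 66564 = 258² → acute
(79,73,75): 73²+75² = 10954 > 6241 = 79² → acute
(24,15,26): 15²+24² = 801 > 676 = 26² → acute
(25,22,14): 14²+22² = 680 > 625 = 25² → acute
(63,184,96): 63+96 ≤ 184, not a triangle
5 of the 6 are acute.

5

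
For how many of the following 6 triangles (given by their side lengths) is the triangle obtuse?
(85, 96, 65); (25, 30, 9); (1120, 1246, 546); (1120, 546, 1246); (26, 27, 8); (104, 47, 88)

2

(85,96,65): 65²+85² = 11450 > 9216 = 96² → acute
(25,30,9): 9²+25² = 706 < 900 = 30² → obtuse
(1120,1246,546): 546²+1120² = 1552516 = 1246² → right
(1120,546,1246): 546²+1120² = 1552516 = 1246² → right
(26,27,8): 8²+26² = 740 > 729 = 27² → acute
(104,47,88): 47²+88² = 9953 < 10816 = 104² → obtuse
2 of the 6 are obtuse.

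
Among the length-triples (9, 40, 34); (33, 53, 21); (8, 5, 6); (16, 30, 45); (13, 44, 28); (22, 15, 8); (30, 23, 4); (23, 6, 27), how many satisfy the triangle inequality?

(9,34,40): 9+34 > 40 → valid
(21,33,53): 21+33 > 53 → valid
(5,6,8): 5+6 > 8 → valid
(16,30,45): 16+30 > 45 → valid
(13,28,44): 13+28 ≤ 44 → not valid
(8,15,22): 8+15 > 22 → valid
(4,23,30): 4+23 ≤ 30 → not valid
(6,23,27): 6+23 > 27 → valid
6 of the 8 triples form a triangle.

6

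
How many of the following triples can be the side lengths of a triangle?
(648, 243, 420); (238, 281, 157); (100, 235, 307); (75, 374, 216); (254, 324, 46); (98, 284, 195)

(243,420,648): 243+420 > 648 → valid
(157,238,281): 157+238 > 281 → valid
(100,235,307): 100+235 > 307 → valid
(75,216,374): 75+216 ≤ 374 → not valid
(46,254,324): 46+254 ≤ 324 → not valid
(98,195,284): 98+195 > 284 → valid
4 of the 6 triples form a triangle.

4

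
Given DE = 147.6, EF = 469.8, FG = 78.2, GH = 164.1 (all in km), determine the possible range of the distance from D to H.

79.9 ≤ DH ≤ 859.7 km

The maximum is all hops collinear in one direction: 147.6 + 469.8 + 78.2 + 164.1 = 859.7.
The longest hop is 469.8; the others sum to 389.9. Folding the others back against it leaves at least 469.8 − 389.9 = 79.9.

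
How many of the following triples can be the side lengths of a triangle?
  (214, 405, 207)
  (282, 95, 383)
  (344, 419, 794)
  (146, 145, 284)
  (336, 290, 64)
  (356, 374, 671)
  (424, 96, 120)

(207,214,405): 207+214 > 405 → valid
(95,282,383): 95+282 ≤ 383 → not valid
(344,419,794): 344+419 ≤ 794 → not valid
(145,146,284): 145+146 > 284 → valid
(64,290,336): 64+290 > 336 → valid
(356,374,671): 356+374 > 671 → valid
(96,120,424): 96+120 ≤ 424 → not valid
4 of the 7 triples form a triangle.

4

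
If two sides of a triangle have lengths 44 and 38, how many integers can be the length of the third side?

75

The third side lies in the open interval (6, 82).
Integers from 7 to 81 inclusive: 81 − 7 + 1 = 75.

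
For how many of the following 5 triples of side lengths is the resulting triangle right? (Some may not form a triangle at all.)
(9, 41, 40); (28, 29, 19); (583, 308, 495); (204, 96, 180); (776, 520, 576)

4

(9,41,40): 9²+40² = 1681 = 41² → right
(28,29,19): 19²+28² = 1145 > 841 = 29² → acute
(583,308,495): 308²+495² = 339889 = 583² → right
(204,96,180): 96²+180² = 41616 = 204² → right
(776,520,576): 520²+576² = 602176 = 776² → right
4 of the 5 are right.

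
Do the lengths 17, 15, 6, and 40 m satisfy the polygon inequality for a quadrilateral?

No

For a quadrilateral, each side must be shorter than the sum of the others.
Here the longest side is 40, but the remaining 3 sides sum to only 38.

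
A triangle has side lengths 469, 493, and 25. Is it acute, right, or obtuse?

Compare the square of the longest side to the sum of squares of the other two: 25² + 469² = 220586 < 243049 = 493².

obtuse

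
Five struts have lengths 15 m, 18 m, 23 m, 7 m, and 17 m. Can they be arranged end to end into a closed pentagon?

A pentagon exists iff every side is shorter than the sum of the others — equivalently, the longest side is less than the sum of the rest.
Longest side 23 < 57 (sum of the remaining 4), so yes.

Yes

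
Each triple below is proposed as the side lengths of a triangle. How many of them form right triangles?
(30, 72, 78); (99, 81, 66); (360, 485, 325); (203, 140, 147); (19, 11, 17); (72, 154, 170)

4

(30,72,78): 30²+72² = 6084 = 78² → right
(99,81,66): 66²+81² = 10917 > 9801 = 99² → acute
(360,485,325): 325²+360² = 235225 = 485² → right
(203,140,147): 140²+147² = 41209 = 203² → right
(19,11,17): 11²+17² = 410 > 361 = 19² → acute
(72,154,170): 72²+154² = 28900 = 170² → right
4 of the 6 are right.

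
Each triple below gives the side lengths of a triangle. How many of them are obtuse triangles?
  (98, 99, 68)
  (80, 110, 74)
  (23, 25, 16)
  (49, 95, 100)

(98,99,68): 68²+98² = 14228 > 9801 = 99² → acute
(80,110,74): 74²+80² = 11876 < 12100 = 110² → obtuse
(23,25,16): 16²+23² = 785 > 625 = 25² → acute
(49,95,100): 49²+95² = 11426 > 10000 = 100² → acute
1 of the 4 is obtuse.

1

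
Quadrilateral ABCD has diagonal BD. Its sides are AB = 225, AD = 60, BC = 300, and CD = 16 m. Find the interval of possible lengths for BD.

284 < BD < 285

From triangle ABD: |225 − 60| < BD < 225 + 60, i.e. 165 < BD < 285.
From triangle CBD: 284 < BD < 316.
Both must hold, so BD lies in the intersection.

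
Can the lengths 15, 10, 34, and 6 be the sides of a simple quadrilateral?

No

For a quadrilateral, each side must be shorter than the sum of the others.
Here the longest side is 34, but the remaining 3 sides sum to only 31.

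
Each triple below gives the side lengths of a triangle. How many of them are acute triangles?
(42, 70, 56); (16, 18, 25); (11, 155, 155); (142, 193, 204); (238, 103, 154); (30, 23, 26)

(42,70,56): 42²+56² = 4900 = 70² → right
(16,18,25): 16²+18² = 580 < 625 = 25² → obtuse
(11,155,155): 11²+155² = 24146 > 24025 = 155² → acute
(142,193,204): 142²+193² = 57413 > 41616 = 204² → acute
(238,103,154): 103²+154² = 34325 < 56644 = 238² → obtuse
(30,23,26): 23²+26² = 1205 > 900 = 30² → acute
3 of the 6 are acute.

3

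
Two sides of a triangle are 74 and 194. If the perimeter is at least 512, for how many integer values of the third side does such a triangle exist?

24

Triangle inequality: 120 < x < 268. Perimeter ≥ 512 gives x ≥ 512 − 74 − 194 = 244.
So 244 ≤ x < 268; integers 244 through 267: 24 values.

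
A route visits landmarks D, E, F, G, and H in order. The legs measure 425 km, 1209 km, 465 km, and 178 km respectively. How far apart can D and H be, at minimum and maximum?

The maximum is all hops collinear in one direction: 425 + 1209 + 465 + 178 = 2277.
The longest hop is 1209; the others sum to 1068. Folding the others back against it leaves at least 1209 − 1068 = 141.

141 ≤ DH ≤ 2277 km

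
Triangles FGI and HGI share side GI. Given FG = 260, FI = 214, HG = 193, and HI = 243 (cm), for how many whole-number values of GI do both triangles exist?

From triangle FGI: 46 < GI < 474.
From triangle HGI: 50 < GI < 436.
Intersection: 50 < GI < 436, so integers 51 through 435: 385 values.

385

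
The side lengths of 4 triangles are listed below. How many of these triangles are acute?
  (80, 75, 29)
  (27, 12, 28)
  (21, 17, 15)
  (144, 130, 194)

(80,75,29): 29²+75² = 6466 > 6400 = 80² → acute
(27,12,28): 12²+27² = 873 > 784 = 28² → acute
(21,17,15): 15²+17² = 514 > 441 = 21² → acute
(144,130,194): 130²+144² = 37636 = 194² → right
3 of the 4 are acute.

3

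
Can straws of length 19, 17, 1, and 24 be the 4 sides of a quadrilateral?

Yes

A quadrilateral exists iff every side is shorter than the sum of the others — equivalently, the longest side is less than the sum of the rest.
Longest side 24 < 37 (sum of the remaining 3), so yes.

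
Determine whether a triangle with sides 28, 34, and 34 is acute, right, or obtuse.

acute

Compare the square of the longest side to the sum of squares of the other two: 28² + 34² = 1940 > 1156 = 34².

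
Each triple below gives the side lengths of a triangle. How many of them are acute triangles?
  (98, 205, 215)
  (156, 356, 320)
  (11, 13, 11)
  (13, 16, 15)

(98,205,215): 98²+205² = 51629 > 46225 = 215² → acute
(156,356,320): 156²+320² = 126736 = 356² → right
(11,13,11): 11²+11² = 242 > 169 = 13² → acute
(13,16,15): 13²+15² = 394 > 256 = 16² → acute
3 of the 4 are acute.

3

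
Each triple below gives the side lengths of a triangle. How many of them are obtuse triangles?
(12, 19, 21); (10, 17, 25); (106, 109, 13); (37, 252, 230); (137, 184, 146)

(12,19,21): 12²+19² = 505 > 441 = 21² → acute
(10,17,25): 10²+17² = 389 < 625 = 25² → obtuse
(106,109,13): 13²+106² = 11405 < 11881 = 109² → obtuse
(37,252,230): 37²+230² = 54269 < 63504 = 252² → obtuse
(137,184,146): 137²+146² = 40085 > 33856 = 184² → acute
3 of the 5 are obtuse.

3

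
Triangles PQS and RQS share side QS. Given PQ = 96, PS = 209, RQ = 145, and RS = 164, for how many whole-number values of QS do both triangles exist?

From triangle PQS: 113 < QS < 305.
From triangle RQS: 19 < QS < 309.
Intersection: 113 < QS < 305, so integers 114 through 304: 191 values.

191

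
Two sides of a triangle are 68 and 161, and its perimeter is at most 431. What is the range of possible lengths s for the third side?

93 < s ≤ 202

Triangle inequality alone gives 93 < s < 229.
The perimeter condition gives s ≤ 431 − 68 − 161 = 202.
Intersecting the two: 93 < s ≤ 202.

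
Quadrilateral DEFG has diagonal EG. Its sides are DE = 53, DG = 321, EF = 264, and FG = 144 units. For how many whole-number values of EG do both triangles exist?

105

From triangle DEG: 268 < EG < 374.
From triangle FEG: 120 < EG < 408.
Intersection: 268 < EG < 374, so integers 269 through 373: 105 values.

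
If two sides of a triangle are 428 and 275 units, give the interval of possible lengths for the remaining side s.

By the triangle inequality, s must be less than 428 + 275 = 703 and greater than |428 − 275| = 153.

153 < s < 703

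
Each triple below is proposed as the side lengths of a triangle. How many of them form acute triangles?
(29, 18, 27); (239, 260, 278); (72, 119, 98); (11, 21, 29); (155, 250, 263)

(29,18,27): 18²+27² = 1053 > 841 = 29² → acute
(239,260,278): 239²+260² = 124721 > 77284 = 278² → acute
(72,119,98): 72²+98² = 14788 > 14161 = 119² → acute
(11,21,29): 11²+21² = 562 < 841 = 29² → obtuse
(155,250,263): 155²+250² = 86525 > 69169 = 263² → acute
4 of the 5 are acute.

4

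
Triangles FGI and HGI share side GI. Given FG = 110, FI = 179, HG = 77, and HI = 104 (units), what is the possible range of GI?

69 < GI < 181

From triangle FGI: |110 − 179| < GI < 110 + 179, i.e. 69 < GI < 289.
From triangle HGI: 27 < GI < 181.
Both must hold, so GI lies in the intersection.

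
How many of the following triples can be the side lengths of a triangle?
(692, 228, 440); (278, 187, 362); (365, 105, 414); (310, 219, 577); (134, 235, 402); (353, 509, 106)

(228,440,692): 228+440 ≤ 692 → not valid
(187,278,362): 187+278 > 362 → valid
(105,365,414): 105+365 > 414 → valid
(219,310,577): 219+310 ≤ 577 → not valid
(134,235,402): 134+235 ≤ 402 → not valid
(106,353,509): 106+353 ≤ 509 → not valid
2 of the 6 triples form a triangle.

2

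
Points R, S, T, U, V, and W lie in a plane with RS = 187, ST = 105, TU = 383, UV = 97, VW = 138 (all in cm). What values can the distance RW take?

The maximum is all hops collinear in one direction: 187 + 105 + 383 + 97 + 138 = 910.
The longest hop is 383; the others sum to 527. Since 383 ≤ 527, the path can fold back on itself completely, so the minimum distance is 0.

0 ≤ RW ≤ 910 cm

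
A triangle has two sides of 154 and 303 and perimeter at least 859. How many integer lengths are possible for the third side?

55

Triangle inequality: 149 < x < 457. Perimeter ≥ 859 gives x ≥ 859 − 154 − 303 = 402.
So 402 ≤ x < 457; integers 402 through 456: 55 values.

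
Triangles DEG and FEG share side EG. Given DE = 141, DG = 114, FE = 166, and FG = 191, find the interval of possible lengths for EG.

From triangle DEG: |141 − 114| < EG < 141 + 114, i.e. 27 < EG < 255.
From triangle FEG: 25 < EG < 357.
Both must hold, so EG lies in the intersection.

27 < EG < 255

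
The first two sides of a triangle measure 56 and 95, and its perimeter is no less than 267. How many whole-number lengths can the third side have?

35

Triangle inequality: 39 < x < 151. Perimeter ≥ 267 gives x ≥ 267 − 56 − 95 = 116.
So 116 ≤ x < 151; integers 116 through 150: 35 values.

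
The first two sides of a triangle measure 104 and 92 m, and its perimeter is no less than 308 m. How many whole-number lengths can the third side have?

84

Triangle inequality: 12 < x < 196. Perimeter ≥ 308 gives x ≥ 308 − 104 − 92 = 112.
So 112 ≤ x < 196; integers 112 through 195: 84 values.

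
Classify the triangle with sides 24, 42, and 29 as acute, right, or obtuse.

obtuse

Compare the square of the longest side to the sum of squares of the other two: 24² + 29² = 1417 < 1764 = 42².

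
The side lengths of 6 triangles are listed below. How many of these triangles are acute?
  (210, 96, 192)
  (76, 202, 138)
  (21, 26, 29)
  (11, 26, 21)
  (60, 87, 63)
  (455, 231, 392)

2

(210,96,192): 96²+192² = 46080 > 44100 = 210² → acute
(76,202,138): 76²+138² = 24820 < 40804 = 202² → obtuse
(21,26,29): 21²+26² = 1117 > 841 = 29² → acute
(11,26,21): 11²+21² = 562 < 676 = 26² → obtuse
(60,87,63): 60²+63² = 7569 = 87² → right
(455,231,392): 231²+392² = 207025 = 455² → right
2 of the 6 are acute.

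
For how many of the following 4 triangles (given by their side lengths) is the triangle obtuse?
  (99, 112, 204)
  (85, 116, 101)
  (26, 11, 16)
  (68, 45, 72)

2

(99,112,204): 99²+112² = 22345 < 41616 = 204² → obtuse
(85,116,101): 85²+101² = 17426 > 13456 = 116² → acute
(26,11,16): 11²+16² = 377 < 676 = 26² → obtuse
(68,45,72): 45²+68² = 6649 > 5184 = 72² → acute
2 of the 4 are obtuse.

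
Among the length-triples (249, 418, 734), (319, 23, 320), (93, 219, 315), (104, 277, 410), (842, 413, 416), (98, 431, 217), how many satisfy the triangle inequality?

1

(249,418,734): 249+418 ≤ 734 → not valid
(23,319,320): 23+319 > 320 → valid
(93,219,315): 93+219 ≤ 315 → not valid
(104,277,410): 104+277 ≤ 410 → not valid
(413,416,842): 413+416 ≤ 842 → not valid
(98,217,431): 98+217 ≤ 431 → not valid
1 of the 6 triples forms a triangle.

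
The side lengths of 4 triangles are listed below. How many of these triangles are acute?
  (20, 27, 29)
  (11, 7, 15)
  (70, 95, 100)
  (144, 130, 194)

(20,27,29): 20²+27² = 1129 > 841 = 29² → acute
(11,7,15): 7²+11² = 170 < 225 = 15² → obtuse
(70,95,100): 70²+95² = 13925 > 10000 = 100² → acute
(144,130,194): 130²+144² = 37636 = 194² → right
2 of the 4 are acute.

2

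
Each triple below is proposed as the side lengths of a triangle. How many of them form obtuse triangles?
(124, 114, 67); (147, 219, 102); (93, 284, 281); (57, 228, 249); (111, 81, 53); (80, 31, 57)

(124,114,67): 67²+114² = 17485 > 15376 = 124² → acute
(147,219,102): 102²+147² = 32013 < 47961 = 219² → obtuse
(93,284,281): 93²+281² = 87610 > 80656 = 284² → acute
(57,228,249): 57²+228² = 55233 < 62001 = 249² → obtuse
(111,81,53): 53²+81² = 9370 < 12321 = 111² → obtuse
(80,31,57): 31²+57² = 4210 < 6400 = 80² → obtuse
4 of the 6 are obtuse.

4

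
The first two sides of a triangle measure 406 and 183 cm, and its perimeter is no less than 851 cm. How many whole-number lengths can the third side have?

327

Triangle inequality: 223 < x < 589. Perimeter ≥ 851 gives x ≥ 851 − 406 − 183 = 262.
So 262 ≤ x < 589; integers 262 through 588: 327 values.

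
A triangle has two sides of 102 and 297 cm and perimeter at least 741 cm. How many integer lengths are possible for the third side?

Triangle inequality: 195 < x < 399. Perimeter ≥ 741 gives x ≥ 741 − 102 − 297 = 342.
So 342 ≤ x < 399; integers 342 through 398: 57 values.

57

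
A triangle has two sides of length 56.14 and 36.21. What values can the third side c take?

19.93 < c < 92.35

By the triangle inequality, c must be less than 56.14 + 36.21 = 92.35 and greater than |56.14 − 36.21| = 19.93.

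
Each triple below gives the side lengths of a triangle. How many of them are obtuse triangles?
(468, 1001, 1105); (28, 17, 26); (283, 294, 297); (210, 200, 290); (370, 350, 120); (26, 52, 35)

1

(468,1001,1105): 468²+1001² = 1221025 = 1105² → right
(28,17,26): 17²+26² = 965 > 784 = 28² → acute
(283,294,297): 283²+294² = 166525 > 88209 = 297² → acute
(210,200,290): 200²+210² = 84100 = 290² → right
(370,350,120): 120²+350² = 136900 = 370² → right
(26,52,35): 26²+35² = 1901 < 2704 = 52² → obtuse
1 of the 6 is obtuse.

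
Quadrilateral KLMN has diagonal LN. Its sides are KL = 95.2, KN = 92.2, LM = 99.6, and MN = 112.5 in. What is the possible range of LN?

From triangle KLN: |95.2 − 92.2| < LN < 95.2 + 92.2, i.e. 3.0 < LN < 187.4.
From triangle MLN: 12.9 < LN < 212.1.
Both must hold, so LN lies in the intersection.

12.9 < LN < 187.4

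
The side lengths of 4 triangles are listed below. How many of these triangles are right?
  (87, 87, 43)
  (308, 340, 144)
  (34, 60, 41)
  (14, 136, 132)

(87,87,43): 43²+87² = 9418 > 7569 = 87² → acute
(308,340,144): 144²+308² = 115600 = 340² → right
(34,60,41): 34²+41² = 2837 < 3600 = 60² → obtuse
(14,136,132): 14²+132² = 17620 < 18496 = 136² → obtuse
1 of the 4 is right.

1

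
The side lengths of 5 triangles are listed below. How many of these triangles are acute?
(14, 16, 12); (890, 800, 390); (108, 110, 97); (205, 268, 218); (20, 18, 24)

4

(14,16,12): 12²+14² = 340 > 256 = 16² → acute
(890,800,390): 390²+800² = 792100 = 890² → right
(108,110,97): 97²+108² = 21073 > 12100 = 110² → acute
(205,268,218): 205²+218² = 89549 > 71824 = 268² → acute
(20,18,24): 18²+20² = 724 > 576 = 24² → acute
4 of the 5 are acute.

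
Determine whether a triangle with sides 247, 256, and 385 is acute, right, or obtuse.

obtuse

Compare the square of the longest side to the sum of squares of the other two: 247² + 256² = 126545 < 148225 = 385².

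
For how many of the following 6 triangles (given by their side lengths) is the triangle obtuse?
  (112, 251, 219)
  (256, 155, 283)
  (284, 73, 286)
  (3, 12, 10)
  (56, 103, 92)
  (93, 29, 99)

3

(112,251,219): 112²+219² = 60505 < 63001 = 251² → obtuse
(256,155,283): 155²+256² = 89561 > 80089 = 283² → acute
(284,73,286): 73²+284² = 85985 > 81796 = 286² → acute
(3,12,10): 3²+10² = 109 < 144 = 12² → obtuse
(56,103,92): 56²+92² = 11600 > 10609 = 103² → acute
(93,29,99): 29²+93² = 9490 < 9801 = 99² → obtuse
3 of the 6 are obtuse.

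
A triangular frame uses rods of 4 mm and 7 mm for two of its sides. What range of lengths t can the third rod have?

By the triangle inequality, t must be less than 4 + 7 = 11 and greater than |4 − 7| = 3.

3 < t < 11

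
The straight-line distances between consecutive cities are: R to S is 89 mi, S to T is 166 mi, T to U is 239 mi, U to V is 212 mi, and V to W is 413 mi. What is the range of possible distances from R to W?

The maximum is all hops collinear in one direction: 89 + 166 + 239 + 212 + 413 = 1119.
The longest hop is 413; the others sum to 706. Since 413 ≤ 706, the path can fold back on itself completely, so the minimum distance is 0.

0 ≤ RW ≤ 1119 mi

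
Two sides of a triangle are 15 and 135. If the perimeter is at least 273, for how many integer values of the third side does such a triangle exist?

27

Triangle inequality: 120 < x < 150. Perimeter ≥ 273 gives x ≥ 273 − 15 − 135 = 123.
So 123 ≤ x < 150; integers 123 through 149: 27 values.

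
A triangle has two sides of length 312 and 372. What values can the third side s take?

By the triangle inequality, s must be less than 312 + 372 = 684 and greater than |312 − 372| = 60.

60 < s < 684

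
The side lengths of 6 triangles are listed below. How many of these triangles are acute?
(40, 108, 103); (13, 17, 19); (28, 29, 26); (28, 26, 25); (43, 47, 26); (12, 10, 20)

(40,108,103): 40²+103² = 12209 > 11664 = 108² → acute
(13,17,19): 13²+17² = 458 > 361 = 19² → acute
(28,29,26): 26²+28² = 1460 > 841 = 29² → acute
(28,26,25): 25²+26² = 1301 > 784 = 28² → acute
(43,47,26): 26²+43² = 2525 > 2209 = 47² → acute
(12,10,20): 10²+12² = 244 < 400 = 20² → obtuse
5 of the 6 are acute.

5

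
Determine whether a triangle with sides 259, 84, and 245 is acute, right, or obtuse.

Compare the square of the longest side to the sum of squares of the other two: 84² + 245² = 67081 = 259².

right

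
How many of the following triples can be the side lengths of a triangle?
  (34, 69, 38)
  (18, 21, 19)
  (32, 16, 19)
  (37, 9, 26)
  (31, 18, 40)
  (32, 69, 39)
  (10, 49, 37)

(34,38,69): 34+38 > 69 → valid
(18,19,21): 18+19 > 21 → valid
(16,19,32): 16+19 > 32 → valid
(9,26,37): 9+26 ≤ 37 → not valid
(18,31,40): 18+31 > 40 → valid
(32,39,69): 32+39 > 69 → valid
(10,37,49): 10+37 ≤ 49 → not valid
5 of the 7 triples form a triangle.

5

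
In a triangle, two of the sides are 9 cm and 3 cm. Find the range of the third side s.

By the triangle inequality, s must be less than 9 + 3 = 12 and greater than |9 − 3| = 6.

6 < s < 12 (cm)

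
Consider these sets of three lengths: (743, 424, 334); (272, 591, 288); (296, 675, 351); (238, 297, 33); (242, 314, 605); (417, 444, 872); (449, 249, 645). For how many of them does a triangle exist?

2

(334,424,743): 334+424 > 743 → valid
(272,288,591): 272+288 ≤ 591 → not valid
(296,351,675): 296+351 ≤ 675 → not valid
(33,238,297): 33+238 ≤ 297 → not valid
(242,314,605): 242+314 ≤ 605 → not valid
(417,444,872): 417+444 ≤ 872 → not valid
(249,449,645): 249+449 > 645 → valid
2 of the 7 triples form a triangle.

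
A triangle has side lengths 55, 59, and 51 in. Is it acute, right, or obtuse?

Compare the square of the longest side to the sum of squares of the other two: 51² + 55² = 5626 > 3481 = 59².

acute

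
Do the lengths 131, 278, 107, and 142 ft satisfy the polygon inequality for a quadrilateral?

A quadrilateral exists iff every side is shorter than the sum of the others — equivalently, the longest side is less than the sum of the rest.
Longest side 278 < 380 (sum of the remaining 3), so yes.

Yes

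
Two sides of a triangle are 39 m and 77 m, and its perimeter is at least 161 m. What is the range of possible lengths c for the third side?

Triangle inequality alone gives 38 < c < 116.
The perimeter condition gives c ≥ 161 − 39 − 77 = 45.
Intersecting the two: 45 ≤ c < 116.

45 ≤ c < 116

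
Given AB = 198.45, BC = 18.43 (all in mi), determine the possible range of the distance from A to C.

By the triangle inequality, |198.45 − 18.43| ≤ AC ≤ 198.45 + 18.43.

180.02 ≤ AC ≤ 216.88 mi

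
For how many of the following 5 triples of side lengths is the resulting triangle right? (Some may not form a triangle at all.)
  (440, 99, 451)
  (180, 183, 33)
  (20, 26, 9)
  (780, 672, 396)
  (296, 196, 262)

(440,99,451): 99²+440² = 203401 = 451² → right
(180,183,33): 33²+180² = 33489 = 183² → right
(20,26,9): 9²+20² = 481 < 676 = 26² → obtuse
(780,672,396): 396²+672² = 608400 = 780² → right
(296,196,262): 196²+262² = 107060 > 87616 = 296² → acute
3 of the 5 are right.

3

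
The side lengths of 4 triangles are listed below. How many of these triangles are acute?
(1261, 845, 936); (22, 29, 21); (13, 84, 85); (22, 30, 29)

(1261,845,936): 845²+936² = 1590121 = 1261² → right
(22,29,21): 21²+22² = 925 > 841 = 29² → acute
(13,84,85): 13²+84² = 7225 = 85² → right
(22,30,29): 22²+29² = 1325 > 900 = 30² → acute
2 of the 4 are acute.

2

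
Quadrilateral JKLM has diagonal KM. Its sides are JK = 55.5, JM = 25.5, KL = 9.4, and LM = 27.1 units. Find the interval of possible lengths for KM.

30.0 < KM < 36.5

From triangle JKM: |55.5 − 25.5| < KM < 55.5 + 25.5, i.e. 30.0 < KM < 81.0.
From triangle LKM: 17.7 < KM < 36.5.
Both must hold, so KM lies in the intersection.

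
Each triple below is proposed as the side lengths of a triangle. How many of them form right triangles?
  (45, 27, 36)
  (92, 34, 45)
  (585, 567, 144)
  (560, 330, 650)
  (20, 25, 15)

4

(45,27,36): 27²+36² = 2025 = 45² → right
(92,34,45): 34+45 ≤ 92, not a triangle
(585,567,144): 144²+567² = 342225 = 585² → right
(560,330,650): 330²+560² = 422500 = 650² → right
(20,25,15): 15²+20² = 625 = 25² → right
4 of the 5 are right.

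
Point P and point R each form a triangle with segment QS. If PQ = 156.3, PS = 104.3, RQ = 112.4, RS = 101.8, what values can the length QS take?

From triangle PQS: |156.3 − 104.3| < QS < 156.3 + 104.3, i.e. 52.0 < QS < 260.6.
From triangle RQS: 10.6 < QS < 214.2.
Both must hold, so QS lies in the intersection.

52.0 < QS < 214.2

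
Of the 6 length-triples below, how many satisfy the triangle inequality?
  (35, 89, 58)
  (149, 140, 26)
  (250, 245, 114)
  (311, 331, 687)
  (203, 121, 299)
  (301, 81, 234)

(35,58,89): 35+58 > 89 → valid
(26,140,149): 26+140 > 149 → valid
(114,245,250): 114+245 > 250 → valid
(311,331,687): 311+331 ≤ 687 → not valid
(121,203,299): 121+203 > 299 → valid
(81,234,301): 81+234 > 301 → valid
5 of the 6 triples form a triangle.

5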